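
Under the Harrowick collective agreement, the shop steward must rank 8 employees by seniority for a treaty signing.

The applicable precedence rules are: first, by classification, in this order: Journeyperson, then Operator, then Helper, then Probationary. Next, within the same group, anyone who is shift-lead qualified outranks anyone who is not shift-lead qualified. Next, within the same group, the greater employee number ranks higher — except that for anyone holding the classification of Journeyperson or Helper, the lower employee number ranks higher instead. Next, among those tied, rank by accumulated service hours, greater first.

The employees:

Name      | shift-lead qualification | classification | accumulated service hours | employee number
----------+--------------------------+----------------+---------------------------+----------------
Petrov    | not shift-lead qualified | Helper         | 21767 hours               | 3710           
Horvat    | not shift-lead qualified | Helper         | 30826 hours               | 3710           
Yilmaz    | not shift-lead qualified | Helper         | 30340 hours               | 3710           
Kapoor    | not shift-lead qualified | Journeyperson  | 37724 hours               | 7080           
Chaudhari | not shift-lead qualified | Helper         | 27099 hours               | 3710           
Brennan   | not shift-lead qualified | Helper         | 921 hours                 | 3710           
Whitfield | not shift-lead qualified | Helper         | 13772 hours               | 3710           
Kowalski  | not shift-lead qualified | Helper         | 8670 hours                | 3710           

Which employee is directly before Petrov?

By classification: Kapoor (Journeyperson); then Horvat, Yilmaz, Chaudhari, Petrov, Whitfield, Kowalski and Brennan (Helper).
Horvat, Yilmaz, Chaudhari, Petrov, Whitfield, Kowalski and Brennan are each not shift-lead qualified, so the next rule applies.
Horvat, Yilmaz, Chaudhari, Petrov, Whitfield, Kowalski and Brennan all have employee number 3710, so the next rule applies.
Among Horvat, Yilmaz, Chaudhari, Petrov, Whitfield, Kowalski and Brennan, by accumulated service hours (higher first): Horvat (30826 hours) before Yilmaz (30340 hours) before Chaudhari (27099 hours) before Petrov (21767 hours) before Whitfield (13772 hours) before Kowalski (8670 hours) before Brennan (921 hours).
Order: Kapoor, Horvat, Yilmaz, Chaudhari, Petrov, Whitfield, Kowalski, Brennan.

Chaudhari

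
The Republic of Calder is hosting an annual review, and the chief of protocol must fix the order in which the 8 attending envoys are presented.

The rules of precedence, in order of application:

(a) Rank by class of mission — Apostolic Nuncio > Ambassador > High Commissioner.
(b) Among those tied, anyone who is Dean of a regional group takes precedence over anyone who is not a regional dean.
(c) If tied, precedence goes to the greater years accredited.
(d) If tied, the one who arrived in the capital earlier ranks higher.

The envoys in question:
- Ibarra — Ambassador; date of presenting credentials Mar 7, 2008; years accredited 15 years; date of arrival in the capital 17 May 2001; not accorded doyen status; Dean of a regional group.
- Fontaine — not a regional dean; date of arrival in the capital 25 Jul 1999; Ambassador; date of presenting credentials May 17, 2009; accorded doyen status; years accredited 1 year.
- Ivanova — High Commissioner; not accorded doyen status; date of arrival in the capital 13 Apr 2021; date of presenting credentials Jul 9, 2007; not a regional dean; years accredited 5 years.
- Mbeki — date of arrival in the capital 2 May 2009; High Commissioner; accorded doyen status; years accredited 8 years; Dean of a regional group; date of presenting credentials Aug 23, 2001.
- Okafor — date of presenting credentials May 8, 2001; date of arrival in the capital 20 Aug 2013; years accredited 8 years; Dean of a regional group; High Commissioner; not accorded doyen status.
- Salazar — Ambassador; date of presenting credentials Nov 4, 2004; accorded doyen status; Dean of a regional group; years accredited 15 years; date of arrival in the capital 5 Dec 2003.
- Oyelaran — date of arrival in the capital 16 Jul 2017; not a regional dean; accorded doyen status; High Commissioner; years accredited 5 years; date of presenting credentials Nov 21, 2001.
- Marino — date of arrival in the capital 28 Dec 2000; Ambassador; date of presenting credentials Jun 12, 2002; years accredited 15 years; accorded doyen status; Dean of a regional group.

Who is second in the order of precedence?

Ibarra

By class of mission: Marino, Ibarra, Salazar and Fontaine (Ambassador); then Mbeki, Okafor, Oyelaran and Ivanova (High Commissioner).
Among Marino, Ibarra, Salazar and Fontaine, Dean of a regional group before not a regional dean: Marino, Ibarra and Salazar (Dean of a regional group) before Fontaine (not a regional dean).
Marino, Ibarra and Salazar all have years accredited 15 years, so the next rule applies.
Among Marino, Ibarra and Salazar, by date of arrival in the capital (earlier first): Marino (28 Dec 2000) before Ibarra (17 May 2001) before Salazar (5 Dec 2003).
Among Mbeki, Okafor, Oyelaran and Ivanova, Dean of a regional group before not a regional dean: Mbeki and Okafor (Dean of a regional group) before Oyelaran and Ivanova (not a regional dean).
Mbeki and Okafor both have years accredited 8 years, so the next rule applies.
Among Mbeki and Okafor, by date of arrival in the capital (earlier first): Mbeki (2 May 2009) before Okafor (20 Aug 2013).
Oyelaran and Ivanova both have years accredited 5 years, so the next rule applies.
Among Oyelaran and Ivanova, by date of arrival in the capital (earlier first): Oyelaran (16 Jul 2017) before Ivanova (13 Apr 2021).
Order: Marino, Ibarra, Salazar, Fontaine, Mbeki, Okafor, Oyelaran, Ivanova.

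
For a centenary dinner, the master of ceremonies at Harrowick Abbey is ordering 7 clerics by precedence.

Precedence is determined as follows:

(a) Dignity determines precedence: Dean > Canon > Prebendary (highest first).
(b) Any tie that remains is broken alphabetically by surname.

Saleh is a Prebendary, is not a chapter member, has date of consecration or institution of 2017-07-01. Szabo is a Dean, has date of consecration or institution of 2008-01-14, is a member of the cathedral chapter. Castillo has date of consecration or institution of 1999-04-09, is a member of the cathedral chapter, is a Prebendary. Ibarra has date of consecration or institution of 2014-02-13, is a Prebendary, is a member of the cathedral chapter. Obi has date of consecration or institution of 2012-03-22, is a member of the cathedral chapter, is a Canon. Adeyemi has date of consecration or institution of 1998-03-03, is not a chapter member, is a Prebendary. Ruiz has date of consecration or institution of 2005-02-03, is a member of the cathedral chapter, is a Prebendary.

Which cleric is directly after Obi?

Adeyemi

By dignity: Szabo (Dean); then Obi (Canon); then Adeyemi, Castillo, Ibarra, Ruiz and Saleh (Prebendary).
Among Adeyemi, Castillo, Ibarra, Ruiz and Saleh, alphabetically by surname: Adeyemi before Castillo before Ibarra before Ruiz before Saleh.
Order: Szabo, Obi, Adeyemi, Castillo, Ibarra, Ruiz, Saleh.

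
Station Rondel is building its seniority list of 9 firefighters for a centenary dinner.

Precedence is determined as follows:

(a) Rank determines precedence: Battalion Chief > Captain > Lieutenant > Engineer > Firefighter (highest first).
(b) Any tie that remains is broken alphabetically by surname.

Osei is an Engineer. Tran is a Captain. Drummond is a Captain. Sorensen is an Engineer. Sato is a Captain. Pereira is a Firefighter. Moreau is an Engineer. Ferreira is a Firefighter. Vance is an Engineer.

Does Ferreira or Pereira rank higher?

By rank: Drummond, Sato and Tran (Captain); then Moreau, Osei, Sorensen and Vance (Engineer); then Ferreira and Pereira (Firefighter).
Among Drummond, Sato and Tran, alphabetically by surname: Drummond before Sato before Tran.
Among Moreau, Osei, Sorensen and Vance, alphabetically by surname: Moreau before Osei before Sorensen before Vance.
Among Ferreira and Pereira, alphabetically by surname: Ferreira before Pereira.
So Ferreira takes precedence.

Ferreira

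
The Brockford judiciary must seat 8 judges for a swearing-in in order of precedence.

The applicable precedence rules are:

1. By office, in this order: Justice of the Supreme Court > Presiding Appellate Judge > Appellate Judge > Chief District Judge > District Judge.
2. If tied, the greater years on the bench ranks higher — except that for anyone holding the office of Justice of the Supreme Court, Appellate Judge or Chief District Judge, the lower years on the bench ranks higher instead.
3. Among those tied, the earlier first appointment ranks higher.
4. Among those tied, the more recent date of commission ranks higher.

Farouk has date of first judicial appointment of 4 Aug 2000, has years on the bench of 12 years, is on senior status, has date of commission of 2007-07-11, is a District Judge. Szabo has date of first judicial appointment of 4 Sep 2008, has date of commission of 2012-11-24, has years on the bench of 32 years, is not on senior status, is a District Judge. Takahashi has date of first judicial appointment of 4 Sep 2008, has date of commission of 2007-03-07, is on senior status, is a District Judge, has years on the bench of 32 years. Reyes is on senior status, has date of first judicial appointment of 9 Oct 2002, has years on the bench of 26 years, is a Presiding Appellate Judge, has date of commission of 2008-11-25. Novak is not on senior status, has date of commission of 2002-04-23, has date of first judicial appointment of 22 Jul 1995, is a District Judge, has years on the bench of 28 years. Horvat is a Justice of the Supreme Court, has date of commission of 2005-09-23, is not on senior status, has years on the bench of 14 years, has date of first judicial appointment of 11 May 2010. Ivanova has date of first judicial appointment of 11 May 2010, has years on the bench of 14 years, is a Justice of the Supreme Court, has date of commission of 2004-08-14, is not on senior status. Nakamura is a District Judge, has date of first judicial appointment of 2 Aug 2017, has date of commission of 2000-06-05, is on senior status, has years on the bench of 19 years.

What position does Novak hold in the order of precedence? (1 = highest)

By office: Horvat and Ivanova (Justice of the Supreme Court); then Reyes (Presiding Appellate Judge); then Szabo, Takahashi, Novak, Nakamura and Farouk (District Judge).
Horvat and Ivanova both have years on the bench 14 years, so the next rule applies.
Horvat and Ivanova both have date of first judicial appointment 11 May 2010, so the next rule applies.
Among Horvat and Ivanova, by date of commission (later first): Horvat (2005-09-23) before Ivanova (2004-08-14).
Among Szabo, Takahashi, Novak, Nakamura and Farouk, by years on the bench (higher first): Szabo and Takahashi (32 years) before Novak (28 years) before Nakamura (19 years) before Farouk (12 years).
Szabo and Takahashi both have date of first judicial appointment 4 Sep 2008, so the next rule applies.
Among Szabo and Takahashi, by date of commission (later first): Szabo (2012-11-24) before Takahashi (2007-03-07).
Order: Horvat, Ivanova, Reyes, Szabo, Takahashi, Novak, Nakamura, Farouk. So position 6.

6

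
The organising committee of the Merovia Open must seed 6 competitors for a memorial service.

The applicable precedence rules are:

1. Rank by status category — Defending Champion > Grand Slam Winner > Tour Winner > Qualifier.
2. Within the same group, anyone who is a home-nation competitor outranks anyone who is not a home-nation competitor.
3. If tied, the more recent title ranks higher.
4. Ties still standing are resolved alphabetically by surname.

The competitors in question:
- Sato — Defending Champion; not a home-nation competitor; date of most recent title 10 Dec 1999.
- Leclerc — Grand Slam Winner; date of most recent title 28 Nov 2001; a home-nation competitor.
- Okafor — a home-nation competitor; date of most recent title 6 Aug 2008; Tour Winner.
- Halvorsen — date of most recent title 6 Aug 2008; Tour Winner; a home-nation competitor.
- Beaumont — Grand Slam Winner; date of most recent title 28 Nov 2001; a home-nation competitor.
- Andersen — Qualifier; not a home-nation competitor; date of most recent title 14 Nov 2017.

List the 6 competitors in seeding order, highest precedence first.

By status category: Sato (Defending Champion); then Beaumont and Leclerc (Grand Slam Winner); then Halvorsen and Okafor (Tour Winner); then Andersen (Qualifier).
Beaumont and Leclerc are each a home-nation competitor, so the next rule applies.
Beaumont and Leclerc both have date of most recent title 28 Nov 2001, so the next rule applies.
Among Beaumont and Leclerc, alphabetically by surname: Beaumont before Leclerc.
Halvorsen and Okafor are each a home-nation competitor, so the next rule applies.
Halvorsen and Okafor both have date of most recent title 6 Aug 2008, so the next rule applies.
Among Halvorsen and Okafor, alphabetically by surname: Halvorsen before Okafor.
Full order: Sato, Beaumont, Leclerc, Halvorsen, Okafor, Andersen.

Sato, Beaumont, Leclerc, Halvorsen, Okafor, Andersen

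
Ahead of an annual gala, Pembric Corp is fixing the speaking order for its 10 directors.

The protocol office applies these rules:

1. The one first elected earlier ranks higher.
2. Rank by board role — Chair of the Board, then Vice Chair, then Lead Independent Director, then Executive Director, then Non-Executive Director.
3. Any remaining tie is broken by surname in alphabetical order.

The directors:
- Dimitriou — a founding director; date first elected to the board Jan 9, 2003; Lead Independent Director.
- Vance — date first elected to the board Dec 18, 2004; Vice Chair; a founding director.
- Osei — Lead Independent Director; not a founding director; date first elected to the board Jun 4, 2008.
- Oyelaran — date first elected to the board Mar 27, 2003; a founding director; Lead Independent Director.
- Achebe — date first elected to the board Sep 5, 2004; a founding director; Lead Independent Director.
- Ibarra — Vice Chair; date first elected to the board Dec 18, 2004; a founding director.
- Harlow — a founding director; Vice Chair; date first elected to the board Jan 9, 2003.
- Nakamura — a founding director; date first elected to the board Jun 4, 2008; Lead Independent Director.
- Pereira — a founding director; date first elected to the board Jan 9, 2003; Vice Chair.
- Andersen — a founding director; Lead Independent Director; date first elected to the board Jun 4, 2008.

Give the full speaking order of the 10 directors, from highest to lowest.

By date first elected to the board (earlier first): Harlow, Pereira and Dimitriou (each Jan 9, 2003); then Oyelaran (Mar 27, 2003); then Achebe (Sep 5, 2004); then Ibarra and Vance (both Dec 18, 2004); then Andersen, Nakamura and Osei (each Jun 4, 2008).
Among Harlow, Pereira and Dimitriou, by board role: Harlow and Pereira (Vice Chair) before Dimitriou (Lead Independent Director).
Among Harlow and Pereira, alphabetically by surname: Harlow before Pereira.
Ibarra and Vance are each Vice Chair, so the next rule applies.
Among Ibarra and Vance, alphabetically by surname: Ibarra before Vance.
Andersen, Nakamura and Osei are each Lead Independent Director, so the next rule applies.
Among Andersen, Nakamura and Osei, alphabetically by surname: Andersen before Nakamura before Osei.
Full order: Harlow, Pereira, Dimitriou, Oyelaran, Achebe, Ibarra, Vance, Andersen, Nakamura, Osei.

Harlow, Pereira, Dimitriou, Oyelaran, Achebe, Ibarra, Vance, Andersen, Nakamura, Osei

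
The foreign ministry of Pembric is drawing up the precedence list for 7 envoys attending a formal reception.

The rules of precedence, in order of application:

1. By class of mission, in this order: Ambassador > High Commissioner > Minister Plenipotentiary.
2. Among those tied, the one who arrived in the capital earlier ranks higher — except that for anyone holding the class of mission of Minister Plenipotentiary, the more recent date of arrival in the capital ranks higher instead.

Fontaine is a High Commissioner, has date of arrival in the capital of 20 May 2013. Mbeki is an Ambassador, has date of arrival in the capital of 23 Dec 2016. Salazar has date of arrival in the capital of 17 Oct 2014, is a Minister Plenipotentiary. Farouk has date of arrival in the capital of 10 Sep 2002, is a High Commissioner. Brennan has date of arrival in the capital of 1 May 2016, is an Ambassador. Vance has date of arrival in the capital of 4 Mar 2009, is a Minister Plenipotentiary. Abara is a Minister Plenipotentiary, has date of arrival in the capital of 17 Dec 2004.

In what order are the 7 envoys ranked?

Brennan, Mbeki, Farouk, Fontaine, Salazar, Vance, Abara

By class of mission: Brennan and Mbeki (Ambassador); then Farouk and Fontaine (High Commissioner); then Salazar, Vance and Abara (Minister Plenipotentiary).
Among Brennan and Mbeki, by date of arrival in the capital (earlier first): Brennan (1 May 2016) before Mbeki (23 Dec 2016).
Among Farouk and Fontaine, by date of arrival in the capital (earlier first): Farouk (10 Sep 2002) before Fontaine (20 May 2013).
Among Salazar, Vance and Abara, by date of arrival in the capital (later first) (reversed rule for this group): Salazar (17 Oct 2014) before Vance (4 Mar 2009) before Abara (17 Dec 2004).
Full order: Brennan, Mbeki, Farouk, Fontaine, Salazar, Vance, Abara.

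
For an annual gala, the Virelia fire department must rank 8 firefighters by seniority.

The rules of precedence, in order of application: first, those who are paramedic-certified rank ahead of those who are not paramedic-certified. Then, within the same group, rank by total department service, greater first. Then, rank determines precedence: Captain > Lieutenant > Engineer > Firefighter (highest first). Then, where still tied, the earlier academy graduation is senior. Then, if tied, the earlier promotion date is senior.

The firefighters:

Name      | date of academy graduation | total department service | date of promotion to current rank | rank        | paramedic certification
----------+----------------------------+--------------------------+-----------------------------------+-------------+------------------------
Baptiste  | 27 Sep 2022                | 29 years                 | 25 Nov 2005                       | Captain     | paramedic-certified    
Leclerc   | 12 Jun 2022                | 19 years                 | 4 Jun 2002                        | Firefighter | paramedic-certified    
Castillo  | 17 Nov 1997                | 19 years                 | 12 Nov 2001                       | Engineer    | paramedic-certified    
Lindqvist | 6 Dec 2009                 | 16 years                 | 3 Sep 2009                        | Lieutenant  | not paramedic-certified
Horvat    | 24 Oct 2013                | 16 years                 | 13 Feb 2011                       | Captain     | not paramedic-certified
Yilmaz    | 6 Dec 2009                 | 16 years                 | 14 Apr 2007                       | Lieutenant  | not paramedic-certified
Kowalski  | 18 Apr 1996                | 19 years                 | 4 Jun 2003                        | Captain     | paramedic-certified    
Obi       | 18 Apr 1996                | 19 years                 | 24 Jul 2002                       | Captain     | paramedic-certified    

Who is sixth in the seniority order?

Horvat

By the first rule: Baptiste, Obi, Kowalski, Castillo and Leclerc (each paramedic-certified); then Horvat, Yilmaz and Lindqvist (each not paramedic-certified).
Among Baptiste, Obi, Kowalski, Castillo and Leclerc, by total department service (higher first): Baptiste (29 years) before Obi, Kowalski, Castillo and Leclerc (19 years).
Among Obi, Kowalski, Castillo and Leclerc, by rank: Obi and Kowalski (Captain) before Castillo (Engineer) before Leclerc (Firefighter).
Obi and Kowalski both have date of academy graduation 18 Apr 1996, so the next rule applies.
Among Obi and Kowalski, by date of promotion to current rank (earlier first): Obi (24 Jul 2002) before Kowalski (4 Jun 2003).
Horvat, Yilmaz and Lindqvist all have total department service 16 years, so the next rule applies.
Among Horvat, Yilmaz and Lindqvist, by rank: Horvat (Captain) before Yilmaz and Lindqvist (Lieutenant).
Yilmaz and Lindqvist both have date of academy graduation 6 Dec 2009, so the next rule applies.
Among Yilmaz and Lindqvist, by date of promotion to current rank (earlier first): Yilmaz (14 Apr 2007) before Lindqvist (3 Sep 2009).
Order: Baptiste, Obi, Kowalski, Castillo, Leclerc, Horvat, Yilmaz, Lindqvist.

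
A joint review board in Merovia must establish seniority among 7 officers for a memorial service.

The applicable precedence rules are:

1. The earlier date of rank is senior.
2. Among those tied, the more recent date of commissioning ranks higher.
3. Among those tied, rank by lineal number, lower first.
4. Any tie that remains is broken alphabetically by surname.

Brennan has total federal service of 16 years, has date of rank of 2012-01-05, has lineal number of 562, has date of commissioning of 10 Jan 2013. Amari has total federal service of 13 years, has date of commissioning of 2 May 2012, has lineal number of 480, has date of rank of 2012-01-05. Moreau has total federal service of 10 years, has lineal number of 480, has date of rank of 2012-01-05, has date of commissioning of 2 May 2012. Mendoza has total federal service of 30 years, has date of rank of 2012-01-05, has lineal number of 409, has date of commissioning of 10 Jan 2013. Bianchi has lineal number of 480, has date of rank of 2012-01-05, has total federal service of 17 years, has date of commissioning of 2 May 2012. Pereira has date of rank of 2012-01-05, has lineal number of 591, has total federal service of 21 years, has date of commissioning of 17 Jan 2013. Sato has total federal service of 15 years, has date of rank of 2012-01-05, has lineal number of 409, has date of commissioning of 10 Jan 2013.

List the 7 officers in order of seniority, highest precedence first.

By date of rank (earlier first): Pereira, Mendoza, Sato, Brennan, Amari, Bianchi and Moreau (each 2012-01-05).
Among Pereira, Mendoza, Sato, Brennan, Amari, Bianchi and Moreau, by date of commissioning (later first): Pereira (17 Jan 2013) before Mendoza, Sato and Brennan (10 Jan 2013) before Amari, Bianchi and Moreau (2 May 2012).
Among Mendoza, Sato and Brennan, by lineal number (lower first): Mendoza and Sato (409) before Brennan (562).
Among Mendoza and Sato, alphabetically by surname: Mendoza before Sato.
Amari, Bianchi and Moreau all have lineal number 480, so the next rule applies.
Among Amari, Bianchi and Moreau, alphabetically by surname: Amari before Bianchi before Moreau.
Full order: Pereira, Mendoza, Sato, Brennan, Amari, Bianchi, Moreau.

Pereira, Mendoza, Sato, Brennan, Amari, Bianchi, Moreau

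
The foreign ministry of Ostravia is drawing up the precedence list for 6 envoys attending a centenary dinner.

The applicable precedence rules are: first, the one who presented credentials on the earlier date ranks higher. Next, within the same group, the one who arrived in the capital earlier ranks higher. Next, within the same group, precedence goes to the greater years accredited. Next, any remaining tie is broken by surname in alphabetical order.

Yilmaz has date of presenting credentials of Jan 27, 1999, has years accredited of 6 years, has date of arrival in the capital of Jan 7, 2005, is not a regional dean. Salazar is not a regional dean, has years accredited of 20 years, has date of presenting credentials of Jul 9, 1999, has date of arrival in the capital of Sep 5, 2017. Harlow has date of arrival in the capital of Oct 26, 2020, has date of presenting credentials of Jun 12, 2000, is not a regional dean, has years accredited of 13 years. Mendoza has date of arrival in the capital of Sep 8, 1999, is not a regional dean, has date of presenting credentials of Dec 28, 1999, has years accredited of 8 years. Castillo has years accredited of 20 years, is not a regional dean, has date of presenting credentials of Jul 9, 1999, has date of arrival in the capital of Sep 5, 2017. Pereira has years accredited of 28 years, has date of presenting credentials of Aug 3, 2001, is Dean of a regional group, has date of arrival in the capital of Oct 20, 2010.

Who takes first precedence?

Yilmaz

By date of presenting credentials (earlier first): Yilmaz (Jan 27, 1999); then Castillo and Salazar (both Jul 9, 1999); then Mendoza (Dec 28, 1999); then Harlow (Jun 12, 2000); then Pereira (Aug 3, 2001).
Castillo and Salazar both have date of arrival in the capital Sep 5, 2017, so the next rule applies.
Castillo and Salazar both have years accredited 20 years, so the next rule applies.
Among Castillo and Salazar, alphabetically by surname: Castillo before Salazar.
Order: Yilmaz, Castillo, Salazar, Mendoza, Harlow, Pereira.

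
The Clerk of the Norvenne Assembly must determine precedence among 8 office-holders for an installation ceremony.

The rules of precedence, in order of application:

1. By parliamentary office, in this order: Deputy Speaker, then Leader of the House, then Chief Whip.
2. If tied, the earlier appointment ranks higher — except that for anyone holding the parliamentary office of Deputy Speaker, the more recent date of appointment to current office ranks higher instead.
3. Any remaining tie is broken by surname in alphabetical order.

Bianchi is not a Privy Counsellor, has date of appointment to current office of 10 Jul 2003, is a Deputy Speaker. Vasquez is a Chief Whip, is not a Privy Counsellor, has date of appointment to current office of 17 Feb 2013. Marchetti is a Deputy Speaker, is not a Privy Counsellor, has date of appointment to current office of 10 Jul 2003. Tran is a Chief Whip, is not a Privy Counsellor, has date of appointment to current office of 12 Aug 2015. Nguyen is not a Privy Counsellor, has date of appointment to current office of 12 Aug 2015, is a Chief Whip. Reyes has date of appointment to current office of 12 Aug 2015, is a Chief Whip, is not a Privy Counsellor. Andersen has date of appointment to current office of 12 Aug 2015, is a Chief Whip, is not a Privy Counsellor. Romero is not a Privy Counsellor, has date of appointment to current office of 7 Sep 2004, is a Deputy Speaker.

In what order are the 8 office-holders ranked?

By parliamentary office: Romero, Bianchi and Marchetti (Deputy Speaker); then Vasquez, Andersen, Nguyen, Reyes and Tran (Chief Whip).
Among Romero, Bianchi and Marchetti, by date of appointment to current office (later first) (reversed rule for this group): Romero (7 Sep 2004) before Bianchi and Marchetti (10 Jul 2003).
Among Bianchi and Marchetti, alphabetically by surname: Bianchi before Marchetti.
Among Vasquez, Andersen, Nguyen, Reyes and Tran, by date of appointment to current office (earlier first): Vasquez (17 Feb 2013) before Andersen, Nguyen, Reyes and Tran (12 Aug 2015).
Among Andersen, Nguyen, Reyes and Tran, alphabetically by surname: Andersen before Nguyen before Reyes before Tran.
Full order: Romero, Bianchi, Marchetti, Vasquez, Andersen, Nguyen, Reyes, Tran.

Romero, Bianchi, Marchetti, Vasquez, Andersen, Nguyen, Reyes, Tran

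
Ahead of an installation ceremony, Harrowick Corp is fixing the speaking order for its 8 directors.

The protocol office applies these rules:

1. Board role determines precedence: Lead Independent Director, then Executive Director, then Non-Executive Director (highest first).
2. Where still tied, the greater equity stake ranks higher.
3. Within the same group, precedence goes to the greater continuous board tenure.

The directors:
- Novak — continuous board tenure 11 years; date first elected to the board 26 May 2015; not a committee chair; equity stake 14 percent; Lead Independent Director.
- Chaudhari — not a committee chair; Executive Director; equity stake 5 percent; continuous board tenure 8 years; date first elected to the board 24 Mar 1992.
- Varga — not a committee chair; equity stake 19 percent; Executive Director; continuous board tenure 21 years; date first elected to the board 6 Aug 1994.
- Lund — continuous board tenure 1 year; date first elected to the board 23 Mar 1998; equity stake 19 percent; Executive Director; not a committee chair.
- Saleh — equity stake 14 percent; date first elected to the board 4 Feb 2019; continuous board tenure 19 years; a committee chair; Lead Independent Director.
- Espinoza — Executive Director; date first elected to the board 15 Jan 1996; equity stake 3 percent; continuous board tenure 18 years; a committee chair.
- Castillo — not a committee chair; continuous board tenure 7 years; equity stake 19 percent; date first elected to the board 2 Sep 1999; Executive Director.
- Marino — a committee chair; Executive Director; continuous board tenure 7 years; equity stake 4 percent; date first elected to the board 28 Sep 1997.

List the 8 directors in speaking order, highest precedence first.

By board role: Saleh and Novak (Lead Independent Director); then Varga, Castillo, Lund, Chaudhari, Marino and Espinoza (Executive Director).
Saleh and Novak both have equity stake 14 percent, so the next rule applies.
Among Saleh and Novak, by continuous board tenure (higher first): Saleh (19 years) before Novak (11 years).
Among Varga, Castillo, Lund, Chaudhari, Marino and Espinoza, by equity stake (higher first): Varga, Castillo and Lund (19 percent) before Chaudhari (5 percent) before Marino (4 percent) before Espinoza (3 percent).
Among Varga, Castillo and Lund, by continuous board tenure (higher first): Varga (21 years) before Castillo (7 years) before Lund (1 year).
Full order: Saleh, Novak, Varga, Castillo, Lund, Chaudhari, Marino, Espinoza.

Saleh, Novak, Varga, Castillo, Lund, Chaudhari, Marino, Espinoza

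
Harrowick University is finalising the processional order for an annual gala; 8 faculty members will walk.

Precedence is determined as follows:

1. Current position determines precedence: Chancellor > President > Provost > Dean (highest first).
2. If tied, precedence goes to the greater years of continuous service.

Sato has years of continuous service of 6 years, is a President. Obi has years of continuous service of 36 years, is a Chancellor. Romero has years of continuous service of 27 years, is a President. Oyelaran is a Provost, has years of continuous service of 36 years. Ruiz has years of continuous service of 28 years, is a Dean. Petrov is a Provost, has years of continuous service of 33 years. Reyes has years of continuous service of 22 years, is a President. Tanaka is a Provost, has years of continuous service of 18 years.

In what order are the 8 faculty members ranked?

By current position: Obi (Chancellor); then Romero, Reyes and Sato (President); then Oyelaran, Petrov and Tanaka (Provost); then Ruiz (Dean).
Among Romero, Reyes and Sato, by years of continuous service (higher first): Romero (27 years) before Reyes (22 years) before Sato (6 years).
Among Oyelaran, Petrov and Tanaka, by years of continuous service (higher first): Oyelaran (36 years) before Petrov (33 years) before Tanaka (18 years).
Full order: Obi, Romero, Reyes, Sato, Oyelaran, Petrov, Tanaka, Ruiz.

Obi, Romero, Reyes, Sato, Oyelaran, Petrov, Tanaka, Ruiz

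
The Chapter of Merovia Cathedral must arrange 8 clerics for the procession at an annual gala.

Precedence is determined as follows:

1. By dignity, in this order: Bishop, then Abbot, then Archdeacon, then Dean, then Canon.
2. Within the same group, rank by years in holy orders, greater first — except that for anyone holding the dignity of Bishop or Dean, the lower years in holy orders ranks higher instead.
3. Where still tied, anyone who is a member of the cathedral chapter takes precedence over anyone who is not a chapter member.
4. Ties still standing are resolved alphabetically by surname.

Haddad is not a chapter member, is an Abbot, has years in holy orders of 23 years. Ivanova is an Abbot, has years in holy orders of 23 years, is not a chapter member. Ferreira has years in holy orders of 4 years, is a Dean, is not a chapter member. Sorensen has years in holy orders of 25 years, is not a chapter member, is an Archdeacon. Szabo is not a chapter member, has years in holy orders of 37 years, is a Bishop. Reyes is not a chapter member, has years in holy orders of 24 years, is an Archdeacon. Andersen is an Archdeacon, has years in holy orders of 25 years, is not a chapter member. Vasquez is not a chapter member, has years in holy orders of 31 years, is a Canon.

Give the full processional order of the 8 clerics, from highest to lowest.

Szabo, Haddad, Ivanova, Andersen, Sorensen, Reyes, Ferreira, Vasquez

By dignity: Szabo (Bishop); then Haddad and Ivanova (Abbot); then Andersen, Sorensen and Reyes (Archdeacon); then Ferreira (Dean); then Vasquez (Canon).
Haddad and Ivanova both have years in holy orders 23 years, so the next rule applies.
Haddad and Ivanova are each not a chapter member, so the next rule applies.
Among Haddad and Ivanova, alphabetically by surname: Haddad before Ivanova.
Among Andersen, Sorensen and Reyes, by years in holy orders (higher first): Andersen and Sorensen (25 years) before Reyes (24 years).
Andersen and Sorensen are each not a chapter member, so the next rule applies.
Among Andersen and Sorensen, alphabetically by surname: Andersen before Sorensen.
Full order: Szabo, Haddad, Ivanova, Andersen, Sorensen, Reyes, Ferreira, Vasquez.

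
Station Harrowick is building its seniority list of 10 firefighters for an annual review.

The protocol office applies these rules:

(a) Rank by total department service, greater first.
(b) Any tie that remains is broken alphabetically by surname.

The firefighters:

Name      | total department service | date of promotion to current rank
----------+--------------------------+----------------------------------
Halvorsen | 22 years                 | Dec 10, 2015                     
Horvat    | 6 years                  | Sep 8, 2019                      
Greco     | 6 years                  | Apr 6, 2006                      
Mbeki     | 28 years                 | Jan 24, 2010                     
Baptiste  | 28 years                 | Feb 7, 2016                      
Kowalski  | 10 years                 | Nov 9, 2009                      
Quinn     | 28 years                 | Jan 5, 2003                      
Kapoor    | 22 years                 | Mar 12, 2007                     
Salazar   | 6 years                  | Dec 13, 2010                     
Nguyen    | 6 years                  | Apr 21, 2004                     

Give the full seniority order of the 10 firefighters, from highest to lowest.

By total department service (higher first): Baptiste, Mbeki and Quinn (each 28 years); then Halvorsen and Kapoor (both 22 years); then Kowalski (10 years); then Greco, Horvat, Nguyen and Salazar (each 6 years).
Among Baptiste, Mbeki and Quinn, alphabetically by surname: Baptiste before Mbeki before Quinn.
Among Halvorsen and Kapoor, alphabetically by surname: Halvorsen before Kapoor.
Among Greco, Horvat, Nguyen and Salazar, alphabetically by surname: Greco before Horvat before Nguyen before Salazar.
Full order: Baptiste, Mbeki, Quinn, Halvorsen, Kapoor, Kowalski, Greco, Horvat, Nguyen, Salazar.

Baptiste, Mbeki, Quinn, Halvorsen, Kapoor, Kowalski, Greco, Horvat, Nguyen, Salazar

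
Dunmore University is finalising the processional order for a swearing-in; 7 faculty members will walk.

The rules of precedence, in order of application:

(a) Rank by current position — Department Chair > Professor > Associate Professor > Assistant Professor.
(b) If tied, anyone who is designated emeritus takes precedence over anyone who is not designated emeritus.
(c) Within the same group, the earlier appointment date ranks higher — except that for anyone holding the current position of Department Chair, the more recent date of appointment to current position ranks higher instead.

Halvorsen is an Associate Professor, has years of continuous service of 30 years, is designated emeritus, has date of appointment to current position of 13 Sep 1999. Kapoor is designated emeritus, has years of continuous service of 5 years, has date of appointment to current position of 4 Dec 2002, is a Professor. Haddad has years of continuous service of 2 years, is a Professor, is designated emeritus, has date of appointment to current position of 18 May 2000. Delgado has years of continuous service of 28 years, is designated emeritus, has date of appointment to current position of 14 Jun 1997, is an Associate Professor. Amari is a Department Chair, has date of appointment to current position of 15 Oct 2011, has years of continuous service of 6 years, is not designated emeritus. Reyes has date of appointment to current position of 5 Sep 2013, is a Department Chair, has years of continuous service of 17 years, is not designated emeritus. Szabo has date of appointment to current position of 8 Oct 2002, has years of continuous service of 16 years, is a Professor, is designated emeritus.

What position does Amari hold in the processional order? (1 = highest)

By current position: Reyes and Amari (Department Chair); then Haddad, Szabo and Kapoor (Professor); then Delgado and Halvorsen (Associate Professor).
Reyes and Amari are each not designated emeritus, so the next rule applies.
Among Reyes and Amari, by date of appointment to current position (later first) (reversed rule for this group): Reyes (5 Sep 2013) before Amari (15 Oct 2011).
Haddad, Szabo and Kapoor are each designated emeritus, so the next rule applies.
Among Haddad, Szabo and Kapoor, by date of appointment to current position (earlier first): Haddad (18 May 2000) before Szabo (8 Oct 2002) before Kapoor (4 Dec 2002).
Delgado and Halvorsen are each designated emeritus, so the next rule applies.
Among Delgado and Halvorsen, by date of appointment to current position (earlier first): Delgado (14 Jun 1997) before Halvorsen (13 Sep 1999).
Order: Reyes, Amari, Haddad, Szabo, Kapoor, Delgado, Halvorsen. So position 2.

2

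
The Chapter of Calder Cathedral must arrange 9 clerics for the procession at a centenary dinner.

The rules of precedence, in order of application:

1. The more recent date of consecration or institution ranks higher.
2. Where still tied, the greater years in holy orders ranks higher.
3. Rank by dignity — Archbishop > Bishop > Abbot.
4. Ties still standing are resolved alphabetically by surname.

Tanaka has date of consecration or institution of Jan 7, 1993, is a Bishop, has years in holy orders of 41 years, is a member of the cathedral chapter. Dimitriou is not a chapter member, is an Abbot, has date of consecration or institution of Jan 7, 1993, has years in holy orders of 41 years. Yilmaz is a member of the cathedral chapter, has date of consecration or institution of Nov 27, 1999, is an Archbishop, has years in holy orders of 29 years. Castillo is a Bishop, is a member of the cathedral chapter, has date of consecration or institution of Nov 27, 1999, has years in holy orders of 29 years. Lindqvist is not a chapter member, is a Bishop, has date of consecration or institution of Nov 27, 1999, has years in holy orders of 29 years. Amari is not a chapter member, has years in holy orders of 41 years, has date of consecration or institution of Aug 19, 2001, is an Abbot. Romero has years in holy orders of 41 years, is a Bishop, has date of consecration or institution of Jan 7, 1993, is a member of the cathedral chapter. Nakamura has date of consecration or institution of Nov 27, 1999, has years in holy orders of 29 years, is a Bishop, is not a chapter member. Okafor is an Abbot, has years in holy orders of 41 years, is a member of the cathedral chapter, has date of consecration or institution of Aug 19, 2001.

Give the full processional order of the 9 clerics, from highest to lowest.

By date of consecration or institution (later first): Amari and Okafor (both Aug 19, 2001); then Yilmaz, Castillo, Lindqvist and Nakamura (each Nov 27, 1999); then Romero, Tanaka and Dimitriou (each Jan 7, 1993).
Amari and Okafor both have years in holy orders 41 years, so the next rule applies.
Amari and Okafor are each Abbot, so the next rule applies.
Among Amari and Okafor, alphabetically by surname: Amari before Okafor.
Yilmaz, Castillo, Lindqvist and Nakamura all have years in holy orders 29 years, so the next rule applies.
Among Yilmaz, Castillo, Lindqvist and Nakamura, by dignity: Yilmaz (Archbishop) before Castillo, Lindqvist and Nakamura (Bishop).
Among Castillo, Lindqvist and Nakamura, alphabetically by surname: Castillo before Lindqvist before Nakamura.
Romero, Tanaka and Dimitriou all have years in holy orders 41 years, so the next rule applies.
Among Romero, Tanaka and Dimitriou, by dignity: Romero and Tanaka (Bishop) before Dimitriou (Abbot).
Among Romero and Tanaka, alphabetically by surname: Romero before Tanaka.
Full order: Amari, Okafor, Yilmaz, Castillo, Lindqvist, Nakamura, Romero, Tanaka, Dimitriou.

Amari, Okafor, Yilmaz, Castillo, Lindqvist, Nakamura, Romero, Tanaka, Dimitriou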